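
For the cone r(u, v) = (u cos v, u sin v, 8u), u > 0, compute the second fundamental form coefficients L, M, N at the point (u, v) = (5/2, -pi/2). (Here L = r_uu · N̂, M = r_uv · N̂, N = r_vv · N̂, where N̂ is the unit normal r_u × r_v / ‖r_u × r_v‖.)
L = 0;  M = 0;  N = 4*sqrt(65)/13

Compute the unit normal N̂(u, v) = (-8*sqrt(65)*u*cos(v)/(65*Abs(u)), -8*sqrt(65)*u*sin(v)/(65*Abs(u)), sqrt(65)*u/(65*Abs(u))), and the second partials r_uu, r_uv, r_vv. Take dot products:
  L(u, v) = r_uu · N̂ = 0,
  M(u, v) = r_uv · N̂ = 0,
  N(u, v) = r_vv · N̂ = 8*sqrt(65)*u^2/(65*Abs(u)).
Evaluating at (u, v) = (5/2, -pi/2):
  L = 0, M = 0, N = 4*sqrt(65)/13.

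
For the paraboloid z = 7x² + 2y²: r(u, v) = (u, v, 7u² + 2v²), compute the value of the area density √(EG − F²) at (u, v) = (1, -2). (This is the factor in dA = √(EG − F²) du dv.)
√(EG − F²)|_{(1, -2)} = 3*sqrt(29)

E = 196*u^2 + 1, F = 56*u*v, G = 16*v^2 + 1, so EG − F² = 196*u^2 + 16*v^2 + 1. Taking the positive square root: √(EG − F²) = sqrt(196*u^2 + 16*v^2 + 1). At (u, v) = (1, -2): 3*sqrt(29).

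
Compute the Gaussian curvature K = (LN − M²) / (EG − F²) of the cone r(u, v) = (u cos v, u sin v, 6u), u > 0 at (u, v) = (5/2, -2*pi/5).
K = 0

Coefficients of the first fundamental form: E = 37, F = 0, G = u^2.
Coefficients of the second fundamental form: L = 0, M = 0, N = 6*sqrt(37)*u^2/(37*Abs(u)).
Assemble K = (LN − M²)/(EG − F²) = 0. At (u, v) = (5/2, -2*pi/5): K = 0.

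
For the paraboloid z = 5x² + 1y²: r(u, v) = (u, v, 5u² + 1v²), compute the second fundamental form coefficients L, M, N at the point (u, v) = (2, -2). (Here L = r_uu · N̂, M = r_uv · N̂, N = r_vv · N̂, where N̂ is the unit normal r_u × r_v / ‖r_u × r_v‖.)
L = 10*sqrt(417)/417;  M = 0;  N = 2*sqrt(417)/417

Compute the unit normal N̂(u, v) = (-10*u/sqrt(100*u^2 + 4*v^2 + 1), -2*v/sqrt(100*u^2 + 4*v^2 + 1), 1/sqrt(100*u^2 + 4*v^2 + 1)), and the second partials r_uu, r_uv, r_vv. Take dot products:
  L(u, v) = r_uu · N̂ = 10/sqrt(100*u^2 + 4*v^2 + 1),
  M(u, v) = r_uv · N̂ = 0,
  N(u, v) = r_vv · N̂ = 2/sqrt(100*u^2 + 4*v^2 + 1).
Evaluating at (u, v) = (2, -2):
  L = 10*sqrt(417)/417, M = 0, N = 2*sqrt(417)/417.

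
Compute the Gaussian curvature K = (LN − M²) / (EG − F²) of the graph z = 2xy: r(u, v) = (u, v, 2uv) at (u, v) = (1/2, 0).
K = -1

Coefficients of the first fundamental form: E = 4*v^2 + 1, F = 4*u*v, G = 4*u^2 + 1.
Coefficients of the second fundamental form: L = 0, M = 2/sqrt(4*u^2 + 4*v^2 + 1), N = 0.
Assemble K = (LN − M²)/(EG − F²) = -4/(16*u^4 + 32*u^2*v^2 + 8*u^2 + 16*v^4 + 8*v^2 + 1). At (u, v) = (1/2, 0): K = -1.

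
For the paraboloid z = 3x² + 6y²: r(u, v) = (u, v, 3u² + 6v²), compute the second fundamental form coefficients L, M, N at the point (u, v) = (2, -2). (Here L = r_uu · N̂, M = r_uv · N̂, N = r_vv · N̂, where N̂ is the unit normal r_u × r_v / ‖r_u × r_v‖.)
L = 6*sqrt(721)/721;  M = 0;  N = 12*sqrt(721)/721

Compute the unit normal N̂(u, v) = (-6*u/sqrt(36*u^2 + 144*v^2 + 1), -12*v/sqrt(36*u^2 + 144*v^2 + 1), 1/sqrt(36*u^2 + 144*v^2 + 1)), and the second partials r_uu, r_uv, r_vv. Take dot products:
  L(u, v) = r_uu · N̂ = 6/sqrt(36*u^2 + 144*v^2 + 1),
  M(u, v) = r_uv · N̂ = 0,
  N(u, v) = r_vv · N̂ = 12/sqrt(36*u^2 + 144*v^2 + 1).
Evaluating at (u, v) = (2, -2):
  L = 6*sqrt(721)/721, M = 0, N = 12*sqrt(721)/721.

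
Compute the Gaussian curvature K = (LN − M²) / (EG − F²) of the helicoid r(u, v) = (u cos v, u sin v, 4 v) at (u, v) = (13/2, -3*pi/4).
K = -256/54289

Coefficients of the first fundamental form: E = 1, F = 0, G = u^2 + 16.
Coefficients of the second fundamental form: L = 0, M = -4/sqrt(u^2 + 16), N = 0.
Assemble K = (LN − M²)/(EG − F²) = -16/(u^2 + 16)^2. At (u, v) = (13/2, -3*pi/4): K = -256/54289.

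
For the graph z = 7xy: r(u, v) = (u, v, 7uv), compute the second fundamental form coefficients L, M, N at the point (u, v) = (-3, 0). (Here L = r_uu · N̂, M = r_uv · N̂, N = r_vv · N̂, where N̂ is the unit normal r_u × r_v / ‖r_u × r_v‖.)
L = 0;  M = 7*sqrt(442)/442;  N = 0

Compute the unit normal N̂(u, v) = (-7*v/sqrt(49*u^2 + 49*v^2 + 1), -7*u/sqrt(49*u^2 + 49*v^2 + 1), 1/sqrt(49*u^2 + 49*v^2 + 1)), and the second partials r_uu, r_uv, r_vv. Take dot products:
  L(u, v) = r_uu · N̂ = 0,
  M(u, v) = r_uv · N̂ = 7/sqrt(49*u^2 + 49*v^2 + 1),
  N(u, v) = r_vv · N̂ = 0.
Evaluating at (u, v) = (-3, 0):
  L = 0, M = 7*sqrt(442)/442, N = 0.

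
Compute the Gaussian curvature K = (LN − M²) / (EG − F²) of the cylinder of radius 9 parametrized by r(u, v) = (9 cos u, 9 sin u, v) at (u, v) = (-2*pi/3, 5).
K = 0

Coefficients of the first fundamental form: E = 81, F = 0, G = 1.
Coefficients of the second fundamental form: L = -9, M = 0, N = 0.
Assemble K = (LN − M²)/(EG − F²) = 0. At (u, v) = (-2*pi/3, 5): K = 0.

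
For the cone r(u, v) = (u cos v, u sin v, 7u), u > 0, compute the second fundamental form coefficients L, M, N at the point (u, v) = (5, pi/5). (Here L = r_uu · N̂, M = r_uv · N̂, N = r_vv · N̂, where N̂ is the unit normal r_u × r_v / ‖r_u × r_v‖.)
L = 0;  M = 0;  N = 7*sqrt(2)/2

Compute the unit normal N̂(u, v) = (-7*sqrt(2)*u*cos(v)/(10*Abs(u)), -7*sqrt(2)*u*sin(v)/(10*Abs(u)), sqrt(2)*u/(10*Abs(u))), and the second partials r_uu, r_uv, r_vv. Take dot products:
  L(u, v) = r_uu · N̂ = 0,
  M(u, v) = r_uv · N̂ = 0,
  N(u, v) = r_vv · N̂ = 7*sqrt(2)*u^2/(10*Abs(u)).
Evaluating at (u, v) = (5, pi/5):
  L = 0, M = 0, N = 7*sqrt(2)/2.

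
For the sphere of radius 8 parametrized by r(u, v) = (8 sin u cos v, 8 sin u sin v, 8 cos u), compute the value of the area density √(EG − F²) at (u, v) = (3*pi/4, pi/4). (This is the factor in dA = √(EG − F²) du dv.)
√(EG − F²)|_{(3*pi/4, pi/4)} = 32*sqrt(2)

E = 64, F = 0, G = 64*sin(u)^2, so EG − F² = 4096*sin(u)^2. Taking the positive square root: √(EG − F²) = 64*Abs(sin(u)). At (u, v) = (3*pi/4, pi/4): 32*sqrt(2).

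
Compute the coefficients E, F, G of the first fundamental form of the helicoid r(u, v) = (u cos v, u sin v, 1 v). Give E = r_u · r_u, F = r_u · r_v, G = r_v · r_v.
E = 1;  F = 0;  G = u^2 + 1

Compute partials: r_u = (cos(v), sin(v), 0), r_v = (-u*sin(v), u*cos(v), 1). Then
  E = r_u · r_u = 1,
  F = r_u · r_v = 0,
  G = r_v · r_v = u^2 + 1.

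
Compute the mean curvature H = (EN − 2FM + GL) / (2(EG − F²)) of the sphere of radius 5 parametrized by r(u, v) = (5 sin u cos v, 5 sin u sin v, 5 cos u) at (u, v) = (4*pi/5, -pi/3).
H = -1/5

With E = 25, F = 0, G = 25*sin(u)^2, L = -5*sin(u)/Abs(sin(u)), M = 0, N = -5*sin(u)^3/Abs(sin(u)), assemble
  H = (EN − 2FM + GL) / (2(EG − F²)) = -sin(u)/(5*Abs(sin(u))).
At (u, v) = (4*pi/5, -pi/3): H = -1/5.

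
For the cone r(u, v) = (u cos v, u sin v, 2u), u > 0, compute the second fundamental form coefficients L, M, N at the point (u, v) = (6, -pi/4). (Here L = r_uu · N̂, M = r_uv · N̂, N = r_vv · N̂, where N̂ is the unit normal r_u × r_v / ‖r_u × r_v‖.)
L = 0;  M = 0;  N = 12*sqrt(5)/5

Compute the unit normal N̂(u, v) = (-2*sqrt(5)*u*cos(v)/(5*Abs(u)), -2*sqrt(5)*u*sin(v)/(5*Abs(u)), sqrt(5)*u/(5*Abs(u))), and the second partials r_uu, r_uv, r_vv. Take dot products:
  L(u, v) = r_uu · N̂ = 0,
  M(u, v) = r_uv · N̂ = 0,
  N(u, v) = r_vv · N̂ = 2*sqrt(5)*u^2/(5*Abs(u)).
Evaluating at (u, v) = (6, -pi/4):
  L = 0, M = 0, N = 12*sqrt(5)/5.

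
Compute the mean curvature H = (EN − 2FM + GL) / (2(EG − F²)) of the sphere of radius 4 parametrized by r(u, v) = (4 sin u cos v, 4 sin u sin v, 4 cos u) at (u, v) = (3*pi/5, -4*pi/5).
H = -1/4

With E = 16, F = 0, G = 16*sin(u)^2, L = -4*sin(u)/Abs(sin(u)), M = 0, N = -4*sin(u)^3/Abs(sin(u)), assemble
  H = (EN − 2FM + GL) / (2(EG − F²)) = -sin(u)/(4*Abs(sin(u))).
At (u, v) = (3*pi/5, -4*pi/5): H = -1/4.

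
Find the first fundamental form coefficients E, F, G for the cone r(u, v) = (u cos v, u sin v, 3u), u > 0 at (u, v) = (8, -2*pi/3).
E = 10;  F = 0;  G = 64

Partials: r_u = (cos(v), sin(v), 3), r_v = (-u*sin(v), u*cos(v), 0). As functions of (u, v):
  E = r_u · r_u = 10,
  F = r_u · r_v = 0,
  G = r_v · r_v = u^2.
Evaluating at (u, v) = (8, -2*pi/3): E = 10, F = 0, G = 64.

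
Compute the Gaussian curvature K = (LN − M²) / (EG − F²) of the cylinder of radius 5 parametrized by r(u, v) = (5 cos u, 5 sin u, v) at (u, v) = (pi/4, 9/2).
K = 0

Coefficients of the first fundamental form: E = 25, F = 0, G = 1.
Coefficients of the second fundamental form: L = -5, M = 0, N = 0.
Assemble K = (LN − M²)/(EG − F²) = 0. At (u, v) = (pi/4, 9/2): K = 0.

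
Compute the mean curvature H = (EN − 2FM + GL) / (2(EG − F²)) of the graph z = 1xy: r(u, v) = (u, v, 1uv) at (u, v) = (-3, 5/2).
H = 12*sqrt(65)/845

With E = v^2 + 1, F = u*v, G = u^2 + 1, L = 0, M = 1/sqrt(u^2 + v^2 + 1), N = 0, assemble
  H = (EN − 2FM + GL) / (2(EG − F²)) = -u*v/(u^2 + v^2 + 1)^(3/2).
At (u, v) = (-3, 5/2): H = 12*sqrt(65)/845.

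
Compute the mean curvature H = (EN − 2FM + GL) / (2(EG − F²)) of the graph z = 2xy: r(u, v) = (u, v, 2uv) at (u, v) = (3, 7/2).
H = -21*sqrt(86)/1849

With E = 4*v^2 + 1, F = 4*u*v, G = 4*u^2 + 1, L = 0, M = 2/sqrt(4*u^2 + 4*v^2 + 1), N = 0, assemble
  H = (EN − 2FM + GL) / (2(EG − F²)) = -8*u*v/(4*u^2 + 4*v^2 + 1)^(3/2).
At (u, v) = (3, 7/2): H = -21*sqrt(86)/1849.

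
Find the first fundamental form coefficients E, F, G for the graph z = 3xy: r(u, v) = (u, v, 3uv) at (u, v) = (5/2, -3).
E = 82;  F = -135/2;  G = 229/4

Partials: r_u = (1, 0, 3*v), r_v = (0, 1, 3*u). As functions of (u, v):
  E = r_u · r_u = 9*v^2 + 1,
  F = r_u · r_v = 9*u*v,
  G = r_v · r_v = 9*u^2 + 1.
Evaluating at (u, v) = (5/2, -3): E = 82, F = -135/2, G = 229/4.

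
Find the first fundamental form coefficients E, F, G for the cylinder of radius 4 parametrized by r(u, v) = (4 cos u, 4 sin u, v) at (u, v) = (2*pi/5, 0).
E = 16;  F = 0;  G = 1

Partials: r_u = (-4*sin(u), 4*cos(u), 0), r_v = (0, 0, 1). As functions of (u, v):
  E = r_u · r_u = 16,
  F = r_u · r_v = 0,
  G = r_v · r_v = 1.
Evaluating at (u, v) = (2*pi/5, 0): E = 16, F = 0, G = 1.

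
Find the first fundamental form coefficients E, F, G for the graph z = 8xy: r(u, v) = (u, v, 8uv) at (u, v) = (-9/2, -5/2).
E = 401;  F = 720;  G = 1297

Partials: r_u = (1, 0, 8*v), r_v = (0, 1, 8*u). As functions of (u, v):
  E = r_u · r_u = 64*v^2 + 1,
  F = r_u · r_v = 64*u*v,
  G = r_v · r_v = 64*u^2 + 1.
Evaluating at (u, v) = (-9/2, -5/2): E = 401, F = 720, G = 1297.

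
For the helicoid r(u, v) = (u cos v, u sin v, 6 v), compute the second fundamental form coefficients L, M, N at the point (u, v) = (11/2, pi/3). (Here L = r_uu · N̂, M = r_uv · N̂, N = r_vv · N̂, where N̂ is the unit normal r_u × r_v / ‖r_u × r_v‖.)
L = 0;  M = -12*sqrt(265)/265;  N = 0

Compute the unit normal N̂(u, v) = (6*sin(v)/sqrt(u^2 + 36), -6*cos(v)/sqrt(u^2 + 36), u/sqrt(u^2 + 36)), and the second partials r_uu, r_uv, r_vv. Take dot products:
  L(u, v) = r_uu · N̂ = 0,
  M(u, v) = r_uv · N̂ = -6/sqrt(u^2 + 36),
  N(u, v) = r_vv · N̂ = 0.
Evaluating at (u, v) = (11/2, pi/3):
  L = 0, M = -12*sqrt(265)/265, N = 0.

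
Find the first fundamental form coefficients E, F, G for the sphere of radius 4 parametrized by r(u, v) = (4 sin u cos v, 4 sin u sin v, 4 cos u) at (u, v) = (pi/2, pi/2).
E = 16;  F = 0;  G = 16

Partials: r_u = (4*cos(u)*cos(v), 4*sin(v)*cos(u), -4*sin(u)), r_v = (-4*sin(u)*sin(v), 4*sin(u)*cos(v), 0). As functions of (u, v):
  E = r_u · r_u = 16,
  F = r_u · r_v = 0,
  G = r_v · r_v = 16*sin(u)^2.
Evaluating at (u, v) = (pi/2, pi/2): E = 16, F = 0, G = 16.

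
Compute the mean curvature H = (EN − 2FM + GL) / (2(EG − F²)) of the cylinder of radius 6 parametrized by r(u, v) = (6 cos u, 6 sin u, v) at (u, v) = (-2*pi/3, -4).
H = -1/12

With E = 36, F = 0, G = 1, L = -6, M = 0, N = 0, assemble
  H = (EN − 2FM + GL) / (2(EG − F²)) = -1/12.
At (u, v) = (-2*pi/3, -4): H = -1/12.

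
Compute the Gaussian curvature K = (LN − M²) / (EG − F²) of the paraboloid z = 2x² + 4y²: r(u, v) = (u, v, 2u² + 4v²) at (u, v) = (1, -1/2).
K = 32/1089

Coefficients of the first fundamental form: E = 16*u^2 + 1, F = 32*u*v, G = 64*v^2 + 1.
Coefficients of the second fundamental form: L = 4/sqrt(16*u^2 + 64*v^2 + 1), M = 0, N = 8/sqrt(16*u^2 + 64*v^2 + 1).
Assemble K = (LN − M²)/(EG − F²) = 32/(256*u^4 + 2048*u^2*v^2 + 32*u^2 + 4096*v^4 + 128*v^2 + 1). At (u, v) = (1, -1/2): K = 32/1089.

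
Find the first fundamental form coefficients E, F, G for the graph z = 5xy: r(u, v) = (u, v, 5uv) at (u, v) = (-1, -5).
E = 626;  F = 125;  G = 26

Partials: r_u = (1, 0, 5*v), r_v = (0, 1, 5*u). As functions of (u, v):
  E = r_u · r_u = 25*v^2 + 1,
  F = r_u · r_v = 25*u*v,
  G = r_v · r_v = 25*u^2 + 1.
Evaluating at (u, v) = (-1, -5): E = 626, F = 125, G = 26.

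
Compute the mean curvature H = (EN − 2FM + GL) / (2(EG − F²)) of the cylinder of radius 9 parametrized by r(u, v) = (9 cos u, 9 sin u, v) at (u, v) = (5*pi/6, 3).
H = -1/18

With E = 81, F = 0, G = 1, L = -9, M = 0, N = 0, assemble
  H = (EN − 2FM + GL) / (2(EG − F²)) = -1/18.
At (u, v) = (5*pi/6, 3): H = -1/18.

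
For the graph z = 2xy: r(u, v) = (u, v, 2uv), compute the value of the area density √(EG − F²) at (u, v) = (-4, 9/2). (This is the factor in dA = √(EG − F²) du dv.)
√(EG − F²)|_{(-4, 9/2)} = sqrt(146)

E = 4*v^2 + 1, F = 4*u*v, G = 4*u^2 + 1, so EG − F² = 4*u^2 + 4*v^2 + 1. Taking the positive square root: √(EG − F²) = sqrt(4*u^2 + 4*v^2 + 1). At (u, v) = (-4, 9/2): sqrt(146).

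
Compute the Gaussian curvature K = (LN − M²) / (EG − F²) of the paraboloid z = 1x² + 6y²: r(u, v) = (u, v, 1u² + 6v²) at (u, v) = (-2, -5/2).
K = 24/840889

Coefficients of the first fundamental form: E = 4*u^2 + 1, F = 24*u*v, G = 144*v^2 + 1.
Coefficients of the second fundamental form: L = 2/sqrt(4*u^2 + 144*v^2 + 1), M = 0, N = 12/sqrt(4*u^2 + 144*v^2 + 1).
Assemble K = (LN − M²)/(EG − F²) = 24/(16*u^4 + 1152*u^2*v^2 + 8*u^2 + 20736*v^4 + 288*v^2 + 1). At (u, v) = (-2, -5/2): K = 24/840889.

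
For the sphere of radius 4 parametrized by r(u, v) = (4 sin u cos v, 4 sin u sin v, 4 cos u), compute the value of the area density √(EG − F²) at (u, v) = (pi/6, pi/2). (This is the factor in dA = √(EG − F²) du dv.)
√(EG − F²)|_{(pi/6, pi/2)} = 8

E = 16, F = 0, G = 16*sin(u)^2, so EG − F² = 256*sin(u)^2. Taking the positive square root: √(EG − F²) = 16*Abs(sin(u)). At (u, v) = (pi/6, pi/2): 8.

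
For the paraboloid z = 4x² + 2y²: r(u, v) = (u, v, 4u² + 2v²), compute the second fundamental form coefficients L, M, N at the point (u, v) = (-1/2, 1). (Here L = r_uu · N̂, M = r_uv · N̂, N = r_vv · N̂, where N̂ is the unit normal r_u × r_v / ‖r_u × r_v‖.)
L = 8*sqrt(33)/33;  M = 0;  N = 4*sqrt(33)/33

Compute the unit normal N̂(u, v) = (-8*u/sqrt(64*u^2 + 16*v^2 + 1), -4*v/sqrt(64*u^2 + 16*v^2 + 1), 1/sqrt(64*u^2 + 16*v^2 + 1)), and the second partials r_uu, r_uv, r_vv. Take dot products:
  L(u, v) = r_uu · N̂ = 8/sqrt(64*u^2 + 16*v^2 + 1),
  M(u, v) = r_uv · N̂ = 0,
  N(u, v) = r_vv · N̂ = 4/sqrt(64*u^2 + 16*v^2 + 1).
Evaluating at (u, v) = (-1/2, 1):
  L = 8*sqrt(33)/33, M = 0, N = 4*sqrt(33)/33.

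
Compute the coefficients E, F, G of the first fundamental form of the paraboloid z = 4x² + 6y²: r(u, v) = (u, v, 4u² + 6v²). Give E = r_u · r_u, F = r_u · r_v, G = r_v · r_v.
E = 64*u^2 + 1;  F = 96*u*v;  G = 144*v^2 + 1

Compute partials: r_u = (1, 0, 8*u), r_v = (0, 1, 12*v). Then
  E = r_u · r_u = 64*u^2 + 1,
  F = r_u · r_v = 96*u*v,
  G = r_v · r_v = 144*v^2 + 1.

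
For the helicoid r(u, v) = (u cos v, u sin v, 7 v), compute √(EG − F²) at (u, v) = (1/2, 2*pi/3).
√(EG − F²)|_{(1/2, 2*pi/3)} = sqrt(197)/2

E = 1, F = 0, G = u^2 + 49; EG − F² = u^2 + 49; √(EG − F²) = sqrt(u^2 + 49). At the given point: sqrt(197)/2.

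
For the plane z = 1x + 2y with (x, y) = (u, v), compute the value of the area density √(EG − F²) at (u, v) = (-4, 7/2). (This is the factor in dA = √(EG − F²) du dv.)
√(EG − F²)|_{(-4, 7/2)} = sqrt(6)

E = 2, F = 2, G = 5, so EG − F² = 6. Taking the positive square root: √(EG − F²) = sqrt(6). At (u, v) = (-4, 7/2): sqrt(6).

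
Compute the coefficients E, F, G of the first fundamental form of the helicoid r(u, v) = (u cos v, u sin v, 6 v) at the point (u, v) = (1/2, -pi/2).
E = 1;  F = 0;  G = 145/4

Partials: r_u = (cos(v), sin(v), 0), r_v = (-u*sin(v), u*cos(v), 6). As functions of (u, v):
  E = r_u · r_u = 1,
  F = r_u · r_v = 0,
  G = r_v · r_v = u^2 + 36.
Evaluating at (u, v) = (1/2, -pi/2): E = 1, F = 0, G = 145/4.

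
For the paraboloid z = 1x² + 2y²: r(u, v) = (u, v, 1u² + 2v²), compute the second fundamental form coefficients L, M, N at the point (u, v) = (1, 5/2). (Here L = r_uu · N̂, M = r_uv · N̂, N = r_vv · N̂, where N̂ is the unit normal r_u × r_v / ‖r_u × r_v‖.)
L = 2*sqrt(105)/105;  M = 0;  N = 4*sqrt(105)/105

Compute the unit normal N̂(u, v) = (-2*u/sqrt(4*u^2 + 16*v^2 + 1), -4*v/sqrt(4*u^2 + 16*v^2 + 1), 1/sqrt(4*u^2 + 16*v^2 + 1)), and the second partials r_uu, r_uv, r_vv. Take dot products:
  L(u, v) = r_uu · N̂ = 2/sqrt(4*u^2 + 16*v^2 + 1),
  M(u, v) = r_uv · N̂ = 0,
  N(u, v) = r_vv · N̂ = 4/sqrt(4*u^2 + 16*v^2 + 1).
Evaluating at (u, v) = (1, 5/2):
  L = 2*sqrt(105)/105, M = 0, N = 4*sqrt(105)/105.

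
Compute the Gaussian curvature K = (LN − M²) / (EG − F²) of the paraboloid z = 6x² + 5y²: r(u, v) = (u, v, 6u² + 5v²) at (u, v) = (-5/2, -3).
K = 120/3243601

Coefficients of the first fundamental form: E = 144*u^2 + 1, F = 120*u*v, G = 100*v^2 + 1.
Coefficients of the second fundamental form: L = 12/sqrt(144*u^2 + 100*v^2 + 1), M = 0, N = 10/sqrt(144*u^2 + 100*v^2 + 1).
Assemble K = (LN − M²)/(EG − F²) = 120/(20736*u^4 + 28800*u^2*v^2 + 288*u^2 + 10000*v^4 + 200*v^2 + 1). At (u, v) = (-5/2, -3): K = 120/3243601.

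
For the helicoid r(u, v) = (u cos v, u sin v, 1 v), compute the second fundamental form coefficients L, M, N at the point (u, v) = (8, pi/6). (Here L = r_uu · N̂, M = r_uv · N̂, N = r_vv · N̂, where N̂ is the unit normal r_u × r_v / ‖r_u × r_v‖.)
L = 0;  M = -sqrt(65)/65;  N = 0

Compute the unit normal N̂(u, v) = (sin(v)/sqrt(u^2 + 1), -cos(v)/sqrt(u^2 + 1), u/sqrt(u^2 + 1)), and the second partials r_uu, r_uv, r_vv. Take dot products:
  L(u, v) = r_uu · N̂ = 0,
  M(u, v) = r_uv · N̂ = -1/sqrt(u^2 + 1),
  N(u, v) = r_vv · N̂ = 0.
Evaluating at (u, v) = (8, pi/6):
  L = 0, M = -sqrt(65)/65, N = 0.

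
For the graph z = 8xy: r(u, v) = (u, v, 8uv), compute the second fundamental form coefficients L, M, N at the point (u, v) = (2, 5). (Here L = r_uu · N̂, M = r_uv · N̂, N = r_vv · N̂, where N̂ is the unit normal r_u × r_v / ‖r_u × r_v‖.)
L = 0;  M = 8*sqrt(1857)/1857;  N = 0

Compute the unit normal N̂(u, v) = (-8*v/sqrt(64*u^2 + 64*v^2 + 1), -8*u/sqrt(64*u^2 + 64*v^2 + 1), 1/sqrt(64*u^2 + 64*v^2 + 1)), and the second partials r_uu, r_uv, r_vv. Take dot products:
  L(u, v) = r_uu · N̂ = 0,
  M(u, v) = r_uv · N̂ = 8/sqrt(64*u^2 + 64*v^2 + 1),
  N(u, v) = r_vv · N̂ = 0.
Evaluating at (u, v) = (2, 5):
  L = 0, M = 8*sqrt(1857)/1857, N = 0.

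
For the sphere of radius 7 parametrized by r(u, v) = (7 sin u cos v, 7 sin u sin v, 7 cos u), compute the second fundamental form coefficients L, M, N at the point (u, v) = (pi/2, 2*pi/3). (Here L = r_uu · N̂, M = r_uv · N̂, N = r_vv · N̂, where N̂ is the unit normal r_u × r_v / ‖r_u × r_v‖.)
L = -7;  M = 0;  N = -7

Compute the unit normal N̂(u, v) = (sin(u)^2*cos(v)/Abs(sin(u)), sin(u)^2*sin(v)/Abs(sin(u)), sin(2*u)/(2*Abs(sin(u)))), and the second partials r_uu, r_uv, r_vv. Take dot products:
  L(u, v) = r_uu · N̂ = -7*sin(u)/Abs(sin(u)),
  M(u, v) = r_uv · N̂ = 0,
  N(u, v) = r_vv · N̂ = -7*sin(u)^3/Abs(sin(u)).
Evaluating at (u, v) = (pi/2, 2*pi/3):
  L = -7, M = 0, N = -7.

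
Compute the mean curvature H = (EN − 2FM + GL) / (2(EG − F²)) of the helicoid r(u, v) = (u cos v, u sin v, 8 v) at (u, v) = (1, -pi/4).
H = 0

With E = 1, F = 0, G = u^2 + 64, L = 0, M = -8/sqrt(u^2 + 64), N = 0, assemble
  H = (EN − 2FM + GL) / (2(EG − F²)) = 0.
At (u, v) = (1, -pi/4): H = 0.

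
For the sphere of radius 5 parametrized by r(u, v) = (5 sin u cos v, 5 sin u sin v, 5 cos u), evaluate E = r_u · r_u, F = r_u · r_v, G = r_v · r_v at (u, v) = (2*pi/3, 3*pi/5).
E = 25;  F = 0;  G = 75/4

Partials: r_u = (5*cos(u)*cos(v), 5*sin(v)*cos(u), -5*sin(u)), r_v = (-5*sin(u)*sin(v), 5*sin(u)*cos(v), 0). As functions of (u, v):
  E = r_u · r_u = 25,
  F = r_u · r_v = 0,
  G = r_v · r_v = 25*sin(u)^2.
Evaluating at (u, v) = (2*pi/3, 3*pi/5): E = 25, F = 0, G = 75/4.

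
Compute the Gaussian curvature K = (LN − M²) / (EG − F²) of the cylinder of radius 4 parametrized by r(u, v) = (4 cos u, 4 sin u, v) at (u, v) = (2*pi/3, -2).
K = 0

Coefficients of the first fundamental form: E = 16, F = 0, G = 1.
Coefficients of the second fundamental form: L = -4, M = 0, N = 0.
Assemble K = (LN − M²)/(EG − F²) = 0. At (u, v) = (2*pi/3, -2): K = 0.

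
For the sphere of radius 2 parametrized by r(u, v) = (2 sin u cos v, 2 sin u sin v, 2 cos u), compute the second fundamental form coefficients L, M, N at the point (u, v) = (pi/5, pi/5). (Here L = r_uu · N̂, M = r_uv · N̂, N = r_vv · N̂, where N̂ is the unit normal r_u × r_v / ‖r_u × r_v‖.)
L = -2;  M = 0;  N = -5/4 + sqrt(5)/4

Compute the unit normal N̂(u, v) = (sin(u)^2*cos(v)/Abs(sin(u)), sin(u)^2*sin(v)/Abs(sin(u)), sin(2*u)/(2*Abs(sin(u)))), and the second partials r_uu, r_uv, r_vv. Take dot products:
  L(u, v) = r_uu · N̂ = -2*sin(u)/Abs(sin(u)),
  M(u, v) = r_uv · N̂ = 0,
  N(u, v) = r_vv · N̂ = -2*sin(u)^3/Abs(sin(u)).
Evaluating at (u, v) = (pi/5, pi/5):
  L = -2, M = 0, N = -5/4 + sqrt(5)/4.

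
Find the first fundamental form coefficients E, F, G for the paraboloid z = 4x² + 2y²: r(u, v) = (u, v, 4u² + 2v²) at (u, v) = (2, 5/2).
E = 257;  F = 160;  G = 101

Partials: r_u = (1, 0, 8*u), r_v = (0, 1, 4*v). As functions of (u, v):
  E = r_u · r_u = 64*u^2 + 1,
  F = r_u · r_v = 32*u*v,
  G = r_v · r_v = 16*v^2 + 1.
Evaluating at (u, v) = (2, 5/2): E = 257, F = 160, G = 101.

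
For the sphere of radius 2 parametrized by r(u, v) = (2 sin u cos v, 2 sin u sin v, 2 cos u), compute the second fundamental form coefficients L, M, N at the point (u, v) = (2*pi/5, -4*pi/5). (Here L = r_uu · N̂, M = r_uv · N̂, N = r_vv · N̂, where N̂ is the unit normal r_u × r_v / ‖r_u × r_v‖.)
L = -2;  M = 0;  N = -5/4 - sqrt(5)/4

Compute the unit normal N̂(u, v) = (sin(u)^2*cos(v)/Abs(sin(u)), sin(u)^2*sin(v)/Abs(sin(u)), sin(2*u)/(2*Abs(sin(u)))), and the second partials r_uu, r_uv, r_vv. Take dot products:
  L(u, v) = r_uu · N̂ = -2*sin(u)/Abs(sin(u)),
  M(u, v) = r_uv · N̂ = 0,
  N(u, v) = r_vv · N̂ = -2*sin(u)^3/Abs(sin(u)).
Evaluating at (u, v) = (2*pi/5, -4*pi/5):
  L = -2, M = 0, N = -5/4 - sqrt(5)/4.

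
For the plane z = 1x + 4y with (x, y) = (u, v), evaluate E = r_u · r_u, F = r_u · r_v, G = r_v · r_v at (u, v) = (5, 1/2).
E = 2;  F = 4;  G = 17

Partials: r_u = (1, 0, 1), r_v = (0, 1, 4). As functions of (u, v):
  E = r_u · r_u = 2,
  F = r_u · r_v = 4,
  G = r_v · r_v = 17.
Evaluating at (u, v) = (5, 1/2): E = 2, F = 4, G = 17.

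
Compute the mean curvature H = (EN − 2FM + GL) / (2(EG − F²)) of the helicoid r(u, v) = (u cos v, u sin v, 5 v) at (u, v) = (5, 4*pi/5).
H = 0

With E = 1, F = 0, G = u^2 + 25, L = 0, M = -5/sqrt(u^2 + 25), N = 0, assemble
  H = (EN − 2FM + GL) / (2(EG − F²)) = 0.
At (u, v) = (5, 4*pi/5): H = 0.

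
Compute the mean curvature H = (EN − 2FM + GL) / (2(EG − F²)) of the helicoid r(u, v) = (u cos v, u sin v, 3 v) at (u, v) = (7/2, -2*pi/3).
H = 0

With E = 1, F = 0, G = u^2 + 9, L = 0, M = -3/sqrt(u^2 + 9), N = 0, assemble
  H = (EN − 2FM + GL) / (2(EG − F²)) = 0.
At (u, v) = (7/2, -2*pi/3): H = 0.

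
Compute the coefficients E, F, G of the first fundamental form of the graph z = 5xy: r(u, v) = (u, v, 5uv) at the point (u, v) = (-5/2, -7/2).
E = 1229/4;  F = 875/4;  G = 629/4

Partials: r_u = (1, 0, 5*v), r_v = (0, 1, 5*u). As functions of (u, v):
  E = r_u · r_u = 25*v^2 + 1,
  F = r_u · r_v = 25*u*v,
  G = r_v · r_v = 25*u^2 + 1.
Evaluating at (u, v) = (-5/2, -7/2): E = 1229/4, F = 875/4, G = 629/4.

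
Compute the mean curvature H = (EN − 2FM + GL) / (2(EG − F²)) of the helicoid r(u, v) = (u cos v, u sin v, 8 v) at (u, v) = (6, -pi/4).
H = 0

With E = 1, F = 0, G = u^2 + 64, L = 0, M = -8/sqrt(u^2 + 64), N = 0, assemble
  H = (EN − 2FM + GL) / (2(EG − F²)) = 0.
At (u, v) = (6, -pi/4): H = 0.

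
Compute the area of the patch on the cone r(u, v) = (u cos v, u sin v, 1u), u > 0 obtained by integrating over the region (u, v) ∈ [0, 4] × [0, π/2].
Area = 4*sqrt(2)*pi

Area = ∫∫ √(EG − F²) du dv with √(EG − F²) = sqrt(2)*Abs(u). Integrating over [0, 4] × [0, π/2] gives 4*sqrt(2)*pi.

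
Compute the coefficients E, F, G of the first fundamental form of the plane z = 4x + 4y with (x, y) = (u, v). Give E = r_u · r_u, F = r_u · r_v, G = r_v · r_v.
E = 17;  F = 16;  G = 17

Compute partials: r_u = (1, 0, 4), r_v = (0, 1, 4). Then
  E = r_u · r_u = 17,
  F = r_u · r_v = 16,
  G = r_v · r_v = 17.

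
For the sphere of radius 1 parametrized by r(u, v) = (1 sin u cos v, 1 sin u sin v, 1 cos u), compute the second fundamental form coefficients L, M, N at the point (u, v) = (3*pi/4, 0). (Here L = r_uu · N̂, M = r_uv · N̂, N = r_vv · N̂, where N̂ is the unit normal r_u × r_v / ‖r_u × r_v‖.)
L = -1;  M = 0;  N = -1/2

Compute the unit normal N̂(u, v) = (sin(u)^2*cos(v)/Abs(sin(u)), sin(u)^2*sin(v)/Abs(sin(u)), sin(2*u)/(2*Abs(sin(u)))), and the second partials r_uu, r_uv, r_vv. Take dot products:
  L(u, v) = r_uu · N̂ = -sin(u)/Abs(sin(u)),
  M(u, v) = r_uv · N̂ = 0,
  N(u, v) = r_vv · N̂ = -sin(u)^3/Abs(sin(u)).
Evaluating at (u, v) = (3*pi/4, 0):
  L = -1, M = 0, N = -1/2.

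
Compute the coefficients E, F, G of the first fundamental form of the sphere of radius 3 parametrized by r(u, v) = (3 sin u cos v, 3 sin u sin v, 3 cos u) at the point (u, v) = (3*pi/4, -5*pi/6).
E = 9;  F = 0;  G = 9/2

Partials: r_u = (3*cos(u)*cos(v), 3*sin(v)*cos(u), -3*sin(u)), r_v = (-3*sin(u)*sin(v), 3*sin(u)*cos(v), 0). As functions of (u, v):
  E = r_u · r_u = 9,
  F = r_u · r_v = 0,
  G = r_v · r_v = 9*sin(u)^2.
Evaluating at (u, v) = (3*pi/4, -5*pi/6): E = 9, F = 0, G = 9/2.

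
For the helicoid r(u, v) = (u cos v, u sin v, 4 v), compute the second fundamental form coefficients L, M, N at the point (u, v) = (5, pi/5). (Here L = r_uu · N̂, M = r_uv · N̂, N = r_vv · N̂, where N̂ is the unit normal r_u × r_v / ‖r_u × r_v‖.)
L = 0;  M = -4*sqrt(41)/41;  N = 0

Compute the unit normal N̂(u, v) = (4*sin(v)/sqrt(u^2 + 16), -4*cos(v)/sqrt(u^2 + 16), u/sqrt(u^2 + 16)), and the second partials r_uu, r_uv, r_vv. Take dot products:
  L(u, v) = r_uu · N̂ = 0,
  M(u, v) = r_uv · N̂ = -4/sqrt(u^2 + 16),
  N(u, v) = r_vv · N̂ = 0.
Evaluating at (u, v) = (5, pi/5):
  L = 0, M = -4*sqrt(41)/41, N = 0.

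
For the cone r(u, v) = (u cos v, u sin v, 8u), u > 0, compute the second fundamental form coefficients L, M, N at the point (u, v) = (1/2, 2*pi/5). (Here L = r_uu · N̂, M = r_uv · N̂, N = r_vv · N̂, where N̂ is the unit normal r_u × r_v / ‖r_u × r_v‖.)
L = 0;  M = 0;  N = 4*sqrt(65)/65

Compute the unit normal N̂(u, v) = (-8*sqrt(65)*u*cos(v)/(65*Abs(u)), -8*sqrt(65)*u*sin(v)/(65*Abs(u)), sqrt(65)*u/(65*Abs(u))), and the second partials r_uu, r_uv, r_vv. Take dot products:
  L(u, v) = r_uu · N̂ = 0,
  M(u, v) = r_uv · N̂ = 0,
  N(u, v) = r_vv · N̂ = 8*sqrt(65)*u^2/(65*Abs(u)).
Evaluating at (u, v) = (1/2, 2*pi/5):
  L = 0, M = 0, N = 4*sqrt(65)/65.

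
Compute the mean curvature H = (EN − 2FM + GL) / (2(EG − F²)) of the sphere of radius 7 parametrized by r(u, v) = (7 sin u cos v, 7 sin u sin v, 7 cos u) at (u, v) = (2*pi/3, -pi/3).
H = -1/7

With E = 49, F = 0, G = 49*sin(u)^2, L = -7*sin(u)/Abs(sin(u)), M = 0, N = -7*sin(u)^3/Abs(sin(u)), assemble
  H = (EN − 2FM + GL) / (2(EG − F²)) = -sin(u)/(7*Abs(sin(u))).
At (u, v) = (2*pi/3, -pi/3): H = -1/7.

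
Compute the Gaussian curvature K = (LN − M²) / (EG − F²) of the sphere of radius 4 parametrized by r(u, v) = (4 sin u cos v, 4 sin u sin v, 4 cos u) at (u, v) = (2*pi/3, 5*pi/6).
K = 1/16

Coefficients of the first fundamental form: E = 16, F = 0, G = 16*sin(u)^2.
Coefficients of the second fundamental form: L = -4*sin(u)/Abs(sin(u)), M = 0, N = -4*sin(u)^3/Abs(sin(u)).
Assemble K = (LN − M²)/(EG − F²) = 1/16. At (u, v) = (2*pi/3, 5*pi/6): K = 1/16.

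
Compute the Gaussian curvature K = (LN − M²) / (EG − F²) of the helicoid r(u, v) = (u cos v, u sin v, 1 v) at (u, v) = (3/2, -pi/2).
K = -16/169

Coefficients of the first fundamental form: E = 1, F = 0, G = u^2 + 1.
Coefficients of the second fundamental form: L = 0, M = -1/sqrt(u^2 + 1), N = 0.
Assemble K = (LN − M²)/(EG − F²) = -1/(u^2 + 1)^2. At (u, v) = (3/2, -pi/2): K = -16/169.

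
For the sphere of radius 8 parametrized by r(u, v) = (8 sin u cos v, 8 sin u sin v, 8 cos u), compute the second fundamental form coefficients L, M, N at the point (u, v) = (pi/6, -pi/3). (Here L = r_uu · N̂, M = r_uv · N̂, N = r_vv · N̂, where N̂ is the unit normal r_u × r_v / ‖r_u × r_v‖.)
L = -8;  M = 0;  N = -2

Compute the unit normal N̂(u, v) = (sin(u)^2*cos(v)/Abs(sin(u)), sin(u)^2*sin(v)/Abs(sin(u)), sin(2*u)/(2*Abs(sin(u)))), and the second partials r_uu, r_uv, r_vv. Take dot products:
  L(u, v) = r_uu · N̂ = -8*sin(u)/Abs(sin(u)),
  M(u, v) = r_uv · N̂ = 0,
  N(u, v) = r_vv · N̂ = -8*sin(u)^3/Abs(sin(u)).
Evaluating at (u, v) = (pi/6, -pi/3):
  L = -8, M = 0, N = -2.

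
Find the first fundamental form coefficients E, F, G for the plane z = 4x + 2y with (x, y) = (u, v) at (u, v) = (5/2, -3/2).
E = 17;  F = 8;  G = 5

Partials: r_u = (1, 0, 4), r_v = (0, 1, 2). As functions of (u, v):
  E = r_u · r_u = 17,
  F = r_u · r_v = 8,
  G = r_v · r_v = 5.
Evaluating at (u, v) = (5/2, -3/2): E = 17, F = 8, G = 5.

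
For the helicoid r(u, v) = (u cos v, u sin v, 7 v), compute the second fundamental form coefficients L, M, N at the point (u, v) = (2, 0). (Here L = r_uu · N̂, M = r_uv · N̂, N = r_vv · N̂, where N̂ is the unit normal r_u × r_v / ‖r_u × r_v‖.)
L = 0;  M = -7*sqrt(53)/53;  N = 0

Compute the unit normal N̂(u, v) = (7*sin(v)/sqrt(u^2 + 49), -7*cos(v)/sqrt(u^2 + 49), u/sqrt(u^2 + 49)), and the second partials r_uu, r_uv, r_vv. Take dot products:
  L(u, v) = r_uu · N̂ = 0,
  M(u, v) = r_uv · N̂ = -7/sqrt(u^2 + 49),
  N(u, v) = r_vv · N̂ = 0.
Evaluating at (u, v) = (2, 0):
  L = 0, M = -7*sqrt(53)/53, N = 0.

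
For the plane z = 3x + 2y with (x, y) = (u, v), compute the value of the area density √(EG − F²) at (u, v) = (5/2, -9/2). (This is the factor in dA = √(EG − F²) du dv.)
√(EG − F²)|_{(5/2, -9/2)} = sqrt(14)

E = 10, F = 6, G = 5, so EG − F² = 14. Taking the positive square root: √(EG − F²) = sqrt(14). At (u, v) = (5/2, -9/2): sqrt(14).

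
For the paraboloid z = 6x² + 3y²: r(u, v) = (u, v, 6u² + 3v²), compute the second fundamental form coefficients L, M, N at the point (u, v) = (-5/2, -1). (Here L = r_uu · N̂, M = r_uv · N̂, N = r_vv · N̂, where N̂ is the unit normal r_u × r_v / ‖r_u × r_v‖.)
L = 12*sqrt(937)/937;  M = 0;  N = 6*sqrt(937)/937

Compute the unit normal N̂(u, v) = (-12*u/sqrt(144*u^2 + 36*v^2 + 1), -6*v/sqrt(144*u^2 + 36*v^2 + 1), 1/sqrt(144*u^2 + 36*v^2 + 1)), and the second partials r_uu, r_uv, r_vv. Take dot products:
  L(u, v) = r_uu · N̂ = 12/sqrt(144*u^2 + 36*v^2 + 1),
  M(u, v) = r_uv · N̂ = 0,
  N(u, v) = r_vv · N̂ = 6/sqrt(144*u^2 + 36*v^2 + 1).
Evaluating at (u, v) = (-5/2, -1):
  L = 12*sqrt(937)/937, M = 0, N = 6*sqrt(937)/937.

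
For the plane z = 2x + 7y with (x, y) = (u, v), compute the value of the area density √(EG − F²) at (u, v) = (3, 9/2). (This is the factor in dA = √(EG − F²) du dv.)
√(EG − F²)|_{(3, 9/2)} = 3*sqrt(6)

E = 5, F = 14, G = 50, so EG − F² = 54. Taking the positive square root: √(EG − F²) = 3*sqrt(6). At (u, v) = (3, 9/2): 3*sqrt(6).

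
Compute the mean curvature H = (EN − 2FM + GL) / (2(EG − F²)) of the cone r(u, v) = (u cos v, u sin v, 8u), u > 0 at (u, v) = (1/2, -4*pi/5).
H = 8*sqrt(65)/65

With E = 65, F = 0, G = u^2, L = 0, M = 0, N = 8*sqrt(65)*u^2/(65*Abs(u)), assemble
  H = (EN − 2FM + GL) / (2(EG − F²)) = 4*sqrt(65)/(65*Abs(u)).
At (u, v) = (1/2, -4*pi/5): H = 8*sqrt(65)/65.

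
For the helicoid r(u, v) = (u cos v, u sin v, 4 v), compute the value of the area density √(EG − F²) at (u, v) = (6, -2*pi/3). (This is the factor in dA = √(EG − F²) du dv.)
√(EG − F²)|_{(6, -2*pi/3)} = 2*sqrt(13)

E = 1, F = 0, G = u^2 + 16, so EG − F² = u^2 + 16. Taking the positive square root: √(EG − F²) = sqrt(u^2 + 16). At (u, v) = (6, -2*pi/3): 2*sqrt(13).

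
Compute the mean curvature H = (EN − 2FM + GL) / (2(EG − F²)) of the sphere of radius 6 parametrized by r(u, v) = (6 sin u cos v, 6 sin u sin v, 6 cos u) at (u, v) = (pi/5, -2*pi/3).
H = -1/6

With E = 36, F = 0, G = 36*sin(u)^2, L = -6*sin(u)/Abs(sin(u)), M = 0, N = -6*sin(u)^3/Abs(sin(u)), assemble
  H = (EN − 2FM + GL) / (2(EG − F²)) = -sin(u)/(6*Abs(sin(u))).
At (u, v) = (pi/5, -2*pi/3): H = -1/6.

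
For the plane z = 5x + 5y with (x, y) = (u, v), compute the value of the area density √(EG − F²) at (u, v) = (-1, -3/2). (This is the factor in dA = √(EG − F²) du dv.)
√(EG − F²)|_{(-1, -3/2)} = sqrt(51)

E = 26, F = 25, G = 26, so EG − F² = 51. Taking the positive square root: √(EG − F²) = sqrt(51). At (u, v) = (-1, -3/2): sqrt(51).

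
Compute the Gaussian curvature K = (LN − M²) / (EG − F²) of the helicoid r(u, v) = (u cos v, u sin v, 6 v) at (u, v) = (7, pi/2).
K = -36/7225

Coefficients of the first fundamental form: E = 1, F = 0, G = u^2 + 36.
Coefficients of the second fundamental form: L = 0, M = -6/sqrt(u^2 + 36), N = 0.
Assemble K = (LN − M²)/(EG − F²) = -36/(u^2 + 36)^2. At (u, v) = (7, pi/2): K = -36/7225.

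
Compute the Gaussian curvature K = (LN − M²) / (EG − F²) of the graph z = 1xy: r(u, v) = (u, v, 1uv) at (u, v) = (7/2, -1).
K = -16/3249

Coefficients of the first fundamental form: E = v^2 + 1, F = u*v, G = u^2 + 1.
Coefficients of the second fundamental form: L = 0, M = 1/sqrt(u^2 + v^2 + 1), N = 0.
Assemble K = (LN − M²)/(EG − F²) = 1/((u^2*v^2 - (u^2 + 1)*(v^2 + 1))*(u^2 + v^2 + 1)). At (u, v) = (7/2, -1): K = -16/3249.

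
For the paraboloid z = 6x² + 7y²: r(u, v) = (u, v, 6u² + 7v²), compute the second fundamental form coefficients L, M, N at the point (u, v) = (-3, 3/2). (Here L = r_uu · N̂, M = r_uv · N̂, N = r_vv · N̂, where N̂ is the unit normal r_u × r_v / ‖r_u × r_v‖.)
L = 6*sqrt(1738)/869;  M = 0;  N = 7*sqrt(1738)/869

Compute the unit normal N̂(u, v) = (-12*u/sqrt(144*u^2 + 196*v^2 + 1), -14*v/sqrt(144*u^2 + 196*v^2 + 1), 1/sqrt(144*u^2 + 196*v^2 + 1)), and the second partials r_uu, r_uv, r_vv. Take dot products:
  L(u, v) = r_uu · N̂ = 12/sqrt(144*u^2 + 196*v^2 + 1),
  M(u, v) = r_uv · N̂ = 0,
  N(u, v) = r_vv · N̂ = 14/sqrt(144*u^2 + 196*v^2 + 1).
Evaluating at (u, v) = (-3, 3/2):
  L = 6*sqrt(1738)/869, M = 0, N = 7*sqrt(1738)/869.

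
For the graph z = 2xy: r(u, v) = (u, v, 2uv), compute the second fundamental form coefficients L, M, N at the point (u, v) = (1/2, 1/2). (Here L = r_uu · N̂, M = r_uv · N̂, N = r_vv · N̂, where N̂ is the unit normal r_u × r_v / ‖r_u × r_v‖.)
L = 0;  M = 2*sqrt(3)/3;  N = 0

Compute the unit normal N̂(u, v) = (-2*v/sqrt(4*u^2 + 4*v^2 + 1), -2*u/sqrt(4*u^2 + 4*v^2 + 1), 1/sqrt(4*u^2 + 4*v^2 + 1)), and the second partials r_uu, r_uv, r_vv. Take dot products:
  L(u, v) = r_uu · N̂ = 0,
  M(u, v) = r_uv · N̂ = 2/sqrt(4*u^2 + 4*v^2 + 1),
  N(u, v) = r_vv · N̂ = 0.
Evaluating at (u, v) = (1/2, 1/2):
  L = 0, M = 2*sqrt(3)/3, N = 0.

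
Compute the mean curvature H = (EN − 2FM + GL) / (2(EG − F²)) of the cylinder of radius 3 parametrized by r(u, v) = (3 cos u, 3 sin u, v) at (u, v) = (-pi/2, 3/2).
H = -1/6

With E = 9, F = 0, G = 1, L = -3, M = 0, N = 0, assemble
  H = (EN − 2FM + GL) / (2(EG − F²)) = -1/6.
At (u, v) = (-pi/2, 3/2): H = -1/6.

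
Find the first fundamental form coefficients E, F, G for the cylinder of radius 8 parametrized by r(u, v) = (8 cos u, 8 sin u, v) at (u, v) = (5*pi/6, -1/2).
E = 64;  F = 0;  G = 1

Partials: r_u = (-8*sin(u), 8*cos(u), 0), r_v = (0, 0, 1). As functions of (u, v):
  E = r_u · r_u = 64,
  F = r_u · r_v = 0,
  G = r_v · r_v = 1.
Evaluating at (u, v) = (5*pi/6, -1/2): E = 64, F = 0, G = 1.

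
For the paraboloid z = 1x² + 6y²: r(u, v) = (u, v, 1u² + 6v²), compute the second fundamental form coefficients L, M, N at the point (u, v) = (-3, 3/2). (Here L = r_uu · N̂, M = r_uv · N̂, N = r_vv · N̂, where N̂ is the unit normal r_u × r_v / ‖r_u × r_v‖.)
L = 2/19;  M = 0;  N = 12/19

Compute the unit normal N̂(u, v) = (-2*u/sqrt(4*u^2 + 144*v^2 + 1), -12*v/sqrt(4*u^2 + 144*v^2 + 1), 1/sqrt(4*u^2 + 144*v^2 + 1)), and the second partials r_uu, r_uv, r_vv. Take dot products:
  L(u, v) = r_uu · N̂ = 2/sqrt(4*u^2 + 144*v^2 + 1),
  M(u, v) = r_uv · N̂ = 0,
  N(u, v) = r_vv · N̂ = 12/sqrt(4*u^2 + 144*v^2 + 1).
Evaluating at (u, v) = (-3, 3/2):
  L = 2/19, M = 0, N = 12/19.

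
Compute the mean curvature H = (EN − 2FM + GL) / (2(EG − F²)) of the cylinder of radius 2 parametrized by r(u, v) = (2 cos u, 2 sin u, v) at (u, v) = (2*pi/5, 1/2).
H = -1/4

With E = 4, F = 0, G = 1, L = -2, M = 0, N = 0, assemble
  H = (EN − 2FM + GL) / (2(EG − F²)) = -1/4.
At (u, v) = (2*pi/5, 1/2): H = -1/4.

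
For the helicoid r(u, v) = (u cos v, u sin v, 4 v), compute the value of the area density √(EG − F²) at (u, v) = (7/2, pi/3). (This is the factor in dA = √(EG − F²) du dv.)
√(EG − F²)|_{(7/2, pi/3)} = sqrt(113)/2

E = 1, F = 0, G = u^2 + 16, so EG − F² = u^2 + 16. Taking the positive square root: √(EG − F²) = sqrt(u^2 + 16). At (u, v) = (7/2, pi/3): sqrt(113)/2.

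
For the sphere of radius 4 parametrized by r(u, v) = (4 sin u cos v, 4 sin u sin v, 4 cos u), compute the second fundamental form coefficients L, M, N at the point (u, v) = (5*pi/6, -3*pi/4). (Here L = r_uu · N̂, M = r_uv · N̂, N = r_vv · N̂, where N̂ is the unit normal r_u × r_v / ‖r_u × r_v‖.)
L = -4;  M = 0;  N = -1

Compute the unit normal N̂(u, v) = (sin(u)^2*cos(v)/Abs(sin(u)), sin(u)^2*sin(v)/Abs(sin(u)), sin(2*u)/(2*Abs(sin(u)))), and the second partials r_uu, r_uv, r_vv. Take dot products:
  L(u, v) = r_uu · N̂ = -4*sin(u)/Abs(sin(u)),
  M(u, v) = r_uv · N̂ = 0,
  N(u, v) = r_vv · N̂ = -4*sin(u)^3/Abs(sin(u)).
Evaluating at (u, v) = (5*pi/6, -3*pi/4):
  L = -4, M = 0, N = -1.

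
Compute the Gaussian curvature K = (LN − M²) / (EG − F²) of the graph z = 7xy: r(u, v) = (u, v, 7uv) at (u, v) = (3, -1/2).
K = -784/3301489

Coefficients of the first fundamental form: E = 49*v^2 + 1, F = 49*u*v, G = 49*u^2 + 1.
Coefficients of the second fundamental form: L = 0, M = 7/sqrt(49*u^2 + 49*v^2 + 1), N = 0.
Assemble K = (LN − M²)/(EG − F²) = -49/(2401*u^4 + 4802*u^2*v^2 + 98*u^2 + 2401*v^4 + 98*v^2 + 1). At (u, v) = (3, -1/2): K = -784/3301489.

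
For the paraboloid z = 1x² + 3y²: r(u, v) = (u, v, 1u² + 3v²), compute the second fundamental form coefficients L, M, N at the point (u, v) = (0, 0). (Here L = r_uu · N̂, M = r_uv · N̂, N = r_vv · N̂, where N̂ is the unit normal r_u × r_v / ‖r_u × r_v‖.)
L = 2;  M = 0;  N = 6

Compute the unit normal N̂(u, v) = (-2*u/sqrt(4*u^2 + 36*v^2 + 1), -6*v/sqrt(4*u^2 + 36*v^2 + 1), 1/sqrt(4*u^2 + 36*v^2 + 1)), and the second partials r_uu, r_uv, r_vv. Take dot products:
  L(u, v) = r_uu · N̂ = 2/sqrt(4*u^2 + 36*v^2 + 1),
  M(u, v) = r_uv · N̂ = 0,
  N(u, v) = r_vv · N̂ = 6/sqrt(4*u^2 + 36*v^2 + 1).
Evaluating at (u, v) = (0, 0):
  L = 2, M = 0, N = 6.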